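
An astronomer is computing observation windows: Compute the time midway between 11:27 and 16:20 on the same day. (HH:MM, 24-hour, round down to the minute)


Start time: 11:27 = 687 minutes from midnight
End time: 16:20 = 980 minutes from midnight
Sum: 687 + 980 = 1667
Midpoint: 1667 / 2 = 833 minutes
Convert: 833 / 60 = 13 hours, 53 minutes
Result: 13:53

13:53


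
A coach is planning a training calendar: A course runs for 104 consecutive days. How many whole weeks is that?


Total days: 104
Days per week: 7
Division: 104 / 7 = 14 remainder 6
Complete weeks: 14
Remaining days: 6

14


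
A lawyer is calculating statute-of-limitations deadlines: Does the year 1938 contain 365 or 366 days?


Year: 1938
Check leap year rules:
Divisible by 4? No
1938 is not a leap year
Days: 365

365


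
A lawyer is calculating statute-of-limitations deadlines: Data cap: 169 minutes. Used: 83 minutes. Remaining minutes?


Total budget: 169 minutes
Time used: 83 minutes
Remaining: 169 - 83 = 86 minutes
Percent used: 49.1%
Percent remaining: 50.9%

86


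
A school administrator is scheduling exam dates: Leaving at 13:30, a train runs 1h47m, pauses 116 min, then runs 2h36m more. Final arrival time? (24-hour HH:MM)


Depart: 13:30
Leg 1: +107 min -> 15:17
Layover: +116 min -> 17:13
Leg 2: +156 min -> 19:49
Total travel: 379 minutes = 6h 19m
Arrival: 19:49

19:49


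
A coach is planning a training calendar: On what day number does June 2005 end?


Month: June
Year: 2005
June is a 30-day month
Total: 30 days

30


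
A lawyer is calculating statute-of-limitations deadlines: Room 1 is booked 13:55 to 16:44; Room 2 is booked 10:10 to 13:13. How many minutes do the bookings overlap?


Interval A: [835, 1004] minutes from midnight
Interval B: [610, 793] minutes from midnight
Overlap start = max(835, 610) = 835
Overlap end = min(1004, 793) = 793
End <= start, so the intervals do not overlap: 0 minutes

0


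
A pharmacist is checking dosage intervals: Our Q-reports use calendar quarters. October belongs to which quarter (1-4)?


Month: October (month 10)
Q1: January-March (months 1-3)
Q2: April-June (months 4-6)
Q3: July-September (months 7-9)
Q4: October-December (months 10-12)
Month 10 falls in Q4

4


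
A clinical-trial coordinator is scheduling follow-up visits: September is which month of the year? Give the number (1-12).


Calendar month order:
8. August
9. September <--
10. October
September is month number 9

9


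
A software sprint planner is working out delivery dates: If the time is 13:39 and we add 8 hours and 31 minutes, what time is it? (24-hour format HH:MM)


Start time: 13:39
Adding: 8 hours 31 minutes
Minutes: 39 + 31 = 70
Minute overflow: 70 >= 60, so carry 1 hour, minutes = 10
Hours: 13 + 8 + 1 = 22
Result: 22:10

22:10


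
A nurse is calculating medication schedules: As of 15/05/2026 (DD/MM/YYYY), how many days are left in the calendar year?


Start: May 15, 2026
End: December 31, 2026
Days left in May: 16
June: 30
July: 31
August: 31
September: 30
... plus remaining months
Sum of remaining months: 214
Total: 16 + 214 = 230

230


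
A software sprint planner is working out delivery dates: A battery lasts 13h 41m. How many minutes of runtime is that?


Hours: 13
Extra minutes: 41
Minutes per hour: 60
Hours to minutes: 13 x 60 = 780
Total: 780 + 41 = 821

821


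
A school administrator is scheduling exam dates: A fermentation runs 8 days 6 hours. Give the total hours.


Days: 8
Extra hours: 6
Hours per day: 24
Days to hours: 8 x 24 = 192
Total: 192 + 6 = 198

198


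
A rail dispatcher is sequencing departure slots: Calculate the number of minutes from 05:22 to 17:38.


Start time: 05:22 = 322 minutes from midnight
End time: 17:38 = 1058 minutes from midnight
Difference: 1058 - 322 = 736 minutes
That is 12 hours and 16 minutes

736


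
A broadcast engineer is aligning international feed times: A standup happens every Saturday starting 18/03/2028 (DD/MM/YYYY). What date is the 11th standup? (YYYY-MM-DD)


First occurrence: 2028-03-18 (occurrence 1)
Each occurrence is 7 days after the previous.
Occurrence 11 is 10 weeks after the first.
10 weeks = 70 days
2028-03-18 + 70 days = 2028-05-27

2028-05-27


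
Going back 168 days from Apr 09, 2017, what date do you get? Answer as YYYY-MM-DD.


Start: 2017-04-09
Subtracting 168 days
Days already passed in April: 9
After going back through April: 159 more days to subtract
March 2017: 31 days, 128 remaining
February 2017: 28 days, 100 remaining
January 2017: 31 days, 69 remaining
December 2016: 31 days, 38 remaining
Result: 2016-10-23

2016-10-23


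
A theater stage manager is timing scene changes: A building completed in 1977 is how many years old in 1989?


Birth year: 1977
Current year: 1989
Age = current year - birth year
Age = 1989 - 1977 = 12

12


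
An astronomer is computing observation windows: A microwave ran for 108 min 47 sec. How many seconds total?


Minutes: 108
Extra seconds: 47
Seconds per minute: 60
Minutes to seconds: 108 x 60 = 6480
Total: 6480 + 47 = 6527

6527


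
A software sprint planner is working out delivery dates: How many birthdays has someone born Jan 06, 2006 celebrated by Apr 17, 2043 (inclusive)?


Birth: 2006-01-06
Reference: 2043-04-17
Year difference: 2043 - 2006 = 37
Has birthday (01-06) occurred by 04-17? Yes
Age in full years: 37

37


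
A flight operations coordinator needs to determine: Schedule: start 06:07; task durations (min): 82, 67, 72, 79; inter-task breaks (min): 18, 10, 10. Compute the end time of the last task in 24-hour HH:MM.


Start: 06:07 = 367 min from midnight
  after task 1 (82 min): 07:29
  after break (18 min): 07:47
  after task 2 (67 min): 08:54
  after break (10 min): 09:04
  after task 3 (72 min): 10:16
  after break (10 min): 10:26
  after task 4 (79 min): 11:45
Total elapsed: 338 minutes
End time: 11:45

11:45


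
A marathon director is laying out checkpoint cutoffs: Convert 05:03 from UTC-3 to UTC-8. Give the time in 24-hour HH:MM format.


Local time: 05:03 at UTC-3 (offset -3h)
Target zone: UTC-8 (offset -8h)
Difference: -8 - (-3) = -5 hours
Calculation: 5 + (-5) = 0
Result: 00:03

00:03


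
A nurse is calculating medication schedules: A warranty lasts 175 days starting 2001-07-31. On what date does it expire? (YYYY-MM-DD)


Start: 2001-07-31
Adding 175 days
Days remaining in July: 0
After July: 175 days still to add
August 2001: 31 days, 144 remaining
September 2001: 30 days, 114 remaining
October 2001: 31 days, 83 remaining
November 2001: 30 days, 53 remaining
Result: 2002-01-22

2002-01-22


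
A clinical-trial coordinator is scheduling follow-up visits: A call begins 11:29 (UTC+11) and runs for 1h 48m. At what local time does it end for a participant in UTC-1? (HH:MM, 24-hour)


Start: 11:29 in UTC+11
Step 1 - add duration:
  minutes: 29 + 48 = 77 (carry 1h)
  hours: 11 + 1 + 1 = 13
  end in UTC+11: 13:17
Step 2 - convert UTC+11 -> UTC-1:
  offset difference: -1 - (11) = -12 hours
  13 + (-12) = 1 -> mod 24 = 1
Result: 01:17 in UTC-1

01:17


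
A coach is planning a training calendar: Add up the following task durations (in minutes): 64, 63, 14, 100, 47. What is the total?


Durations: 64, 63, 14, 100, 47
Running sum: 64
+ 63 = 127
+ 14 = 141
+ 100 = 241
+ 47 = 288
Total duration: 288 minutes
That is 4 hours and 48 minutes

288


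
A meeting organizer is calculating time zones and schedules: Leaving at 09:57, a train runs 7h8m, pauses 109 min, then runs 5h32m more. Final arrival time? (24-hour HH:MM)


Depart: 09:57
Leg 1: +428 min -> 17:05
Layover: +109 min -> 18:54
Leg 2: +332 min -> 00:26
Total travel: 869 minutes = 14h 29m
Arrival: 00:26

00:26


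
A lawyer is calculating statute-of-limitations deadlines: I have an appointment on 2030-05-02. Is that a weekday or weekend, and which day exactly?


Date: 2030-05-02
January 1, 2030 is a Tuesday
Day of year: 122
Offset from Jan 1: 121 days
121 mod 7 = 2
Result: Thursday

Thursday


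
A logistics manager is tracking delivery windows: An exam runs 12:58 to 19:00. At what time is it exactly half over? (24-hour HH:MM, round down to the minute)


Start time: 12:58 = 778 minutes from midnight
End time: 19:00 = 1140 minutes from midnight
Sum: 778 + 1140 = 1918
Midpoint: 1918 / 2 = 959 minutes
Convert: 959 / 60 = 15 hours, 59 minutes
Result: 15:59

15:59


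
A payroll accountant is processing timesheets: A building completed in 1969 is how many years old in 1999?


Birth year: 1969
Current year: 1999
Age = current year - birth year
Age = 1999 - 1969 = 30

30


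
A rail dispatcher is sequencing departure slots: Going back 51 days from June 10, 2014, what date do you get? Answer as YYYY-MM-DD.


Start: 2014-06-10
Subtracting 51 days
Days already passed in June: 10
After going back through June: 41 more days to subtract
May 2014: 31 days, 10 remaining
April 2014 has 30 days, need 10
Result: 2014-04-20

2014-04-20


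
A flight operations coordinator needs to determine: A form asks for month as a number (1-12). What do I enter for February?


Calendar month order:
1. January
2. February <--
3. March
February is month number 2

2


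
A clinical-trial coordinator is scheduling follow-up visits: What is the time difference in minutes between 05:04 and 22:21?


Start time: 05:04 = 304 minutes from midnight
End time: 22:21 = 1341 minutes from midnight
Difference: 1341 - 304 = 1037 minutes
That is 17 hours and 17 minutes

1037


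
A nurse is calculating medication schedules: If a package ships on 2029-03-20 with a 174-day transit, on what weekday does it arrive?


Start: 2029-03-20 (Tuesday)
Step 1 - find target date: add 174 days
  2029-03-20 + 174 days = 2029-09-10
Step 2 - day of week:
  174 mod 7 = 6
  Tuesday + 6 days -> Monday
Result: Monday (2029-09-10)

Monday


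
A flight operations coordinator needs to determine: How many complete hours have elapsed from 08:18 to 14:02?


Start: 08:18
End: 14:02
Hour difference: 14 - 8 = 6 hours
Minute difference: 2 - 18 = -16 minutes
Total minutes: 344
Complete hours: 344 / 60 = 5 (remainder 44)

5


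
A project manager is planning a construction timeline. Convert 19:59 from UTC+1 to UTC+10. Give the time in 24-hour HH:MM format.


Local time: 19:59 at UTC+1 (offset 1h)
Target zone: UTC+10 (offset 10h)
Difference: 10 - (1) = 9 hours
Calculation: 19 + (9) = 28
Wraparound: (28) mod 24 = 4
Result: 04:59

04:59


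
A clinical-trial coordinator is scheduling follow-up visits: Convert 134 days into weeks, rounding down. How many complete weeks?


Total days: 134
Days per week: 7
Division: 134 / 7 = 19 remainder 1
Complete weeks: 19
Remaining days: 1

19


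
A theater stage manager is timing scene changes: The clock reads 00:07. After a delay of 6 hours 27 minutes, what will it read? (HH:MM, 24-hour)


Start time: 00:07
Adding: 6 hours 27 minutes
Minutes: 7 + 27 = 34
Hours: 0 + 6 + 0 = 6
Result: 06:34

06:34


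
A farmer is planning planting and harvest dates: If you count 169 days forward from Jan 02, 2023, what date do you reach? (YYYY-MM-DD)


Start: 2023-01-02
Adding 169 days
Days remaining in January: 29
After January: 140 days still to add
February 2023: 28 days, 112 remaining
March 2023: 31 days, 81 remaining
April 2023: 30 days, 51 remaining
May 2023: 31 days, 20 remaining
Result: 2023-06-20

2023-06-20


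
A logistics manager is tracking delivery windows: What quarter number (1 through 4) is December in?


Month: December (month 12)
Q1: January-March (months 1-3)
Q2: April-June (months 4-6)
Q3: July-September (months 7-9)
Q4: October-December (months 10-12)
Month 12 falls in Q4

4


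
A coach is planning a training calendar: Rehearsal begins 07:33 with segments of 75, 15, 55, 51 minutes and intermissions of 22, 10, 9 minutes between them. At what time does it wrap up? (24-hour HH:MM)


Start: 07:33 = 453 min from midnight
  after task 1 (75 min): 08:48
  after break (22 min): 09:10
  after task 2 (15 min): 09:25
  after break (10 min): 09:35
  after task 3 (55 min): 10:30
  after break (9 min): 10:39
  after task 4 (51 min): 11:30
Total elapsed: 237 minutes
End time: 11:30

11:30


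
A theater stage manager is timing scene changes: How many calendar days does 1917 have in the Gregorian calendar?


Year: 1917
Check leap year rules:
Divisible by 4? No
1917 is not a leap year
Days: 365

365


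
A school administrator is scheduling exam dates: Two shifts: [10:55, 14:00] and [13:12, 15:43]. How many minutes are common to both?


Interval A: [655, 840] minutes from midnight
Interval B: [792, 943] minutes from midnight
Overlap start = max(655, 792) = 792
Overlap end = min(840, 943) = 840
Overlap = 840 - 792 = 48 minutes

48


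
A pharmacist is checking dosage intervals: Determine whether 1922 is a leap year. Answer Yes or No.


Year: 1922
Divisible by 4? 1922 / 4 = 480.5 -> No
Not divisible by 4, so NOT a leap year

No


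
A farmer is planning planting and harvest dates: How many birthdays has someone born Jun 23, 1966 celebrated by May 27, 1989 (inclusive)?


Birth: 1966-06-23
Reference: 1989-05-27
Year difference: 1989 - 1966 = 23
Has birthday (06-23) occurred by 05-27? No
Birthday not yet reached this year -> subtract 1
Age in full years: 22

22


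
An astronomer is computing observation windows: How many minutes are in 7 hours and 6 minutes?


Hours: 7
Extra minutes: 6
Minutes per hour: 60
Hours to minutes: 7 x 60 = 420
Total: 420 + 6 = 426

426


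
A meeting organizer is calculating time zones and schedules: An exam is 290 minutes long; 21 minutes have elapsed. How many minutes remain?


Total budget: 290 minutes
Time used: 21 minutes
Remaining: 290 - 21 = 269 minutes
Percent used: 7.2%
Percent remaining: 92.8%

269


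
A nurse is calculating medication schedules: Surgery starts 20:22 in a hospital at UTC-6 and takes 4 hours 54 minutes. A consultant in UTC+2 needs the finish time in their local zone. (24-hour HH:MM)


Start: 20:22 in UTC-6
Step 1 - add duration:
  minutes: 22 + 54 = 76 (carry 1h)
  hours: 20 + 4 + 1 = 25
  end in UTC-6: 01:16
Step 2 - convert UTC-6 -> UTC+2:
  offset difference: 2 - (-6) = 8 hours
  1 + (8) = 9 -> mod 24 = 9
Result: 09:16 in UTC+2

09:16


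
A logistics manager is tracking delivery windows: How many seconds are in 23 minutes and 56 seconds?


Minutes: 23
Seconds: 56
Convert minutes to seconds: 23 x 60 = 1380
Add remaining seconds: 1380 + 56 = 1436

1436


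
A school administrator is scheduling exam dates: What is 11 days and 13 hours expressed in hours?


Days: 11
Extra hours: 13
Hours per day: 24
Days to hours: 11 x 24 = 264
Total: 264 + 13 = 277

277


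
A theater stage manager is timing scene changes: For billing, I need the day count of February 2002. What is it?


Month: February
Year: 2002
2002 is not a leap year
February has 28 days
Total: 28 days

28


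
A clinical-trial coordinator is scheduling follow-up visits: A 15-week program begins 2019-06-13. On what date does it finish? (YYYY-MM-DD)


Start: 2019-06-13
Weeks to add: 15
Convert to days: 15 x 7 = 105 days
Add 105 days to 2019-06-13
Result: 2019-09-26

2019-09-26


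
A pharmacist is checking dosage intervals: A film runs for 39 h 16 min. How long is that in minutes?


Hours: 39
Minutes: 16
Convert hours to minutes: 39 x 60 = 2340
Add remaining minutes: 2340 + 16 = 2356

2356


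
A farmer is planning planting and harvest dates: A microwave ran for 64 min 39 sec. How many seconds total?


Minutes: 64
Extra seconds: 39
Seconds per minute: 60
Minutes to seconds: 64 x 60 = 3840
Total: 3840 + 39 = 3879

3879


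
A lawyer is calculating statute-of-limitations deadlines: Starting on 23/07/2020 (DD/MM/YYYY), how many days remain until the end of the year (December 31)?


Start: July 23, 2020
End: December 31, 2020
Days left in July: 8
August: 31
September: 30
October: 31
November: 30
... plus remaining months
Sum of remaining months: 153
Total: 8 + 153 = 161

161


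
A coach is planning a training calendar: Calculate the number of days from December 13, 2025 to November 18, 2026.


Start date: 2025-12-13
End date: 2026-11-18
Dec 2025: +19 days
Jan 2026: +31 days
Feb 2026: +28 days
... (9 more months)
Total: 340 days

340


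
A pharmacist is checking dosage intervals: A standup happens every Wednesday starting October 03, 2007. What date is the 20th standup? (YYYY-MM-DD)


First occurrence: 2007-10-03 (occurrence 1)
Each occurrence is 7 days after the previous.
Occurrence 20 is 19 weeks after the first.
19 weeks = 133 days
2007-10-03 + 133 days = 2008-02-13

2008-02-13


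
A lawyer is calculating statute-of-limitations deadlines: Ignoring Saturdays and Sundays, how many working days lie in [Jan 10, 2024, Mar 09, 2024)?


Start: 2024-01-10 (Wednesday)
End (exclusive): 2024-03-09 (Saturday)
Total calendar days: 59
Full weeks: 59 // 7 = 8 -> 40 weekdays
Remaining 3 days starting on Wednesday:
  Wed(w), Thu(w), Fri(w) -> 3 weekdays
Total business days: 40 + 3 = 43

43


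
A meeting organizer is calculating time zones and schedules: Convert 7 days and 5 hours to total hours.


Days: 7
Extra hours: 5
Hours per day: 24
Days to hours: 7 x 24 = 168
Total: 168 + 5 = 173

173


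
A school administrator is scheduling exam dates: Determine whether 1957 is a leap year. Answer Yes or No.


Year: 1957
Divisible by 4? 1957 / 4 = 489.25 -> No
Not divisible by 4, so NOT a leap year

No


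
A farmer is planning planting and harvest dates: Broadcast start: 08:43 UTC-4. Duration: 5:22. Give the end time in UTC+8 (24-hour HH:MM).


Start: 08:43 in UTC-4
Step 1 - add duration:
  minutes: 43 + 22 = 65 (carry 1h)
  hours: 8 + 5 + 1 = 14
  end in UTC-4: 14:05
Step 2 - convert UTC-4 -> UTC+8:
  offset difference: 8 - (-4) = 12 hours
  14 + (12) = 26 -> mod 24 = 2
Result: 02:05 in UTC+8

02:05


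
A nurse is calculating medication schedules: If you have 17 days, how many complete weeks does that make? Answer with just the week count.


Total days: 17
Days per week: 7
Division: 17 / 7 = 2 remainder 3
Complete weeks: 2
Remaining days: 3

2


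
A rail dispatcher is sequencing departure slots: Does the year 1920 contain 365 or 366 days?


Year: 1920
Check leap year rules:
Divisible by 4? Yes
Divisible by 100? No
1920 is a leap year
Days: 366

366


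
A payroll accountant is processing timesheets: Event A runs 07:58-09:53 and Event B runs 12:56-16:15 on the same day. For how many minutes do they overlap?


Interval A: [478, 593] minutes from midnight
Interval B: [776, 975] minutes from midnight
Overlap start = max(478, 776) = 776
Overlap end = min(593, 975) = 593
End <= start, so the intervals do not overlap: 0 minutes

0


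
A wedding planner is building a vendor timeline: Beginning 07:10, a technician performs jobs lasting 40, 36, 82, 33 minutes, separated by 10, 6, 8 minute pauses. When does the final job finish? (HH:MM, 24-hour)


Start: 07:10 = 430 min from midnight
  after task 1 (40 min): 07:50
  after break (10 min): 08:00
  after task 2 (36 min): 08:36
  after break (6 min): 08:42
  after task 3 (82 min): 10:04
  after break (8 min): 10:12
  after task 4 (33 min): 10:45
Total elapsed: 215 minutes
End time: 10:45

10:45


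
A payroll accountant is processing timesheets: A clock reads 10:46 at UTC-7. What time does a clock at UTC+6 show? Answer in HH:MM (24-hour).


Local time: 10:46 at UTC-7 (offset -7h)
Target zone: UTC+6 (offset 6h)
Difference: 6 - (-7) = 13 hours
Calculation: 10 + (13) = 23
Result: 23:46

23:46


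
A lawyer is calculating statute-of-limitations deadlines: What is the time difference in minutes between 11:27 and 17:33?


Start time: 11:27 = 687 minutes from midnight
End time: 17:33 = 1053 minutes from midnight
Difference: 1053 - 687 = 366 minutes
That is 6 hours and 6 minutes

366


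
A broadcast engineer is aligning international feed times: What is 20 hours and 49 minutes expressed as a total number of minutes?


Hours: 20
Minutes: 49
Convert hours to minutes: 20 x 60 = 1200
Add remaining minutes: 1200 + 49 = 1249

1249


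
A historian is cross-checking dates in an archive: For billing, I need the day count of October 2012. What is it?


Month: October
Year: 2012
October is a 31-day month
Total: 31 days

31


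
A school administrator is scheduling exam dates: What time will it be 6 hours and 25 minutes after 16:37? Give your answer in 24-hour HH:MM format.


Start time: 16:37
Adding: 6 hours 25 minutes
Minutes: 37 + 25 = 62
Minute overflow: 62 >= 60, so carry 1 hour, minutes = 2
Hours: 16 + 6 + 1 = 23
Result: 23:02

23:02


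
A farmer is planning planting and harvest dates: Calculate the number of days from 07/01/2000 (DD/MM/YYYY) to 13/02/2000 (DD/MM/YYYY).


Start date: 2000-01-07
End date: 2000-02-13
Jan 2000: +25 days
Feb 2000: +12 days
Total: 37 days

37


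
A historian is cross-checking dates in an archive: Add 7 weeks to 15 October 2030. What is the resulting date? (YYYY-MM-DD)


Start: 2030-10-15
Weeks to add: 7
Convert to days: 7 x 7 = 49 days
Add 49 days to 2030-10-15
Result: 2030-12-03

2030-12-03


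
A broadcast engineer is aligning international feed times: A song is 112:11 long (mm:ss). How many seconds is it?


Minutes: 112
Extra seconds: 11
Seconds per minute: 60
Minutes to seconds: 112 x 60 = 6720
Total: 6720 + 11 = 6731

6731


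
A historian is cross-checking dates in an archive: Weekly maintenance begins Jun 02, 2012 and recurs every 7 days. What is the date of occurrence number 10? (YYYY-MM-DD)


First occurrence: 2012-06-02 (occurrence 1)
Each occurrence is 7 days after the previous.
Occurrence 10 is 9 weeks after the first.
9 weeks = 63 days
2012-06-02 + 63 days = 2012-08-04

2012-08-04


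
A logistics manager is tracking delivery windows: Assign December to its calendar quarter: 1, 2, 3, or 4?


Month: December (month 12)
Q1: January-March (months 1-3)
Q2: April-June (months 4-6)
Q3: July-September (months 7-9)
Q4: October-December (months 10-12)
Month 12 falls in Q4

4


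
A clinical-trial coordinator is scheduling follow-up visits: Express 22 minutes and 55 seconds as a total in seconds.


Minutes: 22
Seconds: 55
Convert minutes to seconds: 22 x 60 = 1320
Add remaining seconds: 1320 + 55 = 1375

1375


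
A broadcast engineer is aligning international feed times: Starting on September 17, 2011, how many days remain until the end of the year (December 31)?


Start: September 17, 2011
End: December 31, 2011
Days left in September: 13
October: 31
November: 30
December: 31
Sum of remaining months: 92
Total: 13 + 92 = 105

105


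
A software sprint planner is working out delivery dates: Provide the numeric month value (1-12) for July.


Calendar month order:
6. June
7. July <--
8. August
July is month number 7

7


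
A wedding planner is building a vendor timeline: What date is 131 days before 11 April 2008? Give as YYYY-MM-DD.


Start: 2008-04-11
Subtracting 131 days
Days already passed in April: 11
After going back through April: 120 more days to subtract
March 2008: 31 days, 89 remaining
February 2008: 29 days, 60 remaining
January 2008: 31 days, 29 remaining
December 2007 has 31 days, need 29
Result: 2007-12-02

2007-12-02


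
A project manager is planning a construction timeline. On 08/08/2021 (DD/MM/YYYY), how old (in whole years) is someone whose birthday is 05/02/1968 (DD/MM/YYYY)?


Birth: 1968-02-05
Reference: 2021-08-08
Year difference: 2021 - 1968 = 53
Has birthday (02-05) occurred by 08-08? Yes
Age in full years: 53

53


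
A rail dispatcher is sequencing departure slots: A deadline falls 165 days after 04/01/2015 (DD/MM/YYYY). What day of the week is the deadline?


Start: 2015-01-04 (Sunday)
Step 1 - find target date: add 165 days
  2015-01-04 + 165 days = 2015-06-18
Step 2 - day of week:
  165 mod 7 = 4
  Sunday + 4 days -> Thursday
Result: Thursday (2015-06-18)

Thursday


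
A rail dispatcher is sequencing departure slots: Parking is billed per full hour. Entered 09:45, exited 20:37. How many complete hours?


Start: 09:45
End: 20:37
Hour difference: 20 - 9 = 11 hours
Minute difference: 37 - 45 = -8 minutes
Total minutes: 652
Complete hours: 652 / 60 = 10 (remainder 52)

10


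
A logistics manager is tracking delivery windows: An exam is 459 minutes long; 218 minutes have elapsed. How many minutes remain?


Total budget: 459 minutes
Time used: 218 minutes
Remaining: 459 - 218 = 241 minutes
Percent used: 47.5%
Percent remaining: 52.5%

241


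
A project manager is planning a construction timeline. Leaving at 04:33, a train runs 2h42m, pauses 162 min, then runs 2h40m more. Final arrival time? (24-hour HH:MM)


Depart: 04:33
Leg 1: +162 min -> 07:15
Layover: +162 min -> 09:57
Leg 2: +160 min -> 12:37
Total travel: 484 minutes = 8h 4m
Arrival: 12:37

12:37


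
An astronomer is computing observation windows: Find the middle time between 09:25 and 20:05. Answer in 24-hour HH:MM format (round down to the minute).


Start time: 09:25 = 565 minutes from midnight
End time: 20:05 = 1205 minutes from midnight
Sum: 565 + 1205 = 1770
Midpoint: 1770 / 2 = 885 minutes
Convert: 885 / 60 = 14 hours, 45 minutes
Result: 14:45

14:45


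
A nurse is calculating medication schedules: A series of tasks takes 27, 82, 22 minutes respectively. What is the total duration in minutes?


Durations: 27, 82, 22
Running sum: 27
+ 82 = 109
+ 22 = 131
Total duration: 131 minutes
That is 2 hours and 11 minutes

131


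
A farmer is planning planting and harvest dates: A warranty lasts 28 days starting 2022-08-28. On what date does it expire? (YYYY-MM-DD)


Start: 2022-08-28
Adding 28 days
Days remaining in August: 3
After August: 25 days still to add
September 2022 has 30 days, need 25
Result: 2022-09-25

2022-09-25


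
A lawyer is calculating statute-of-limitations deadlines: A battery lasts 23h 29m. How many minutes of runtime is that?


Hours: 23
Extra minutes: 29
Minutes per hour: 60
Hours to minutes: 23 x 60 = 1380
Total: 1380 + 29 = 1409

1409


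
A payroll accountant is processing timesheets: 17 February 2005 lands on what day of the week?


Date: 2005-02-17
January 1, 2005 is a Saturday
Day of year: 48
Offset from Jan 1: 47 days
47 mod 7 = 5
Result: Thursday

Thursday


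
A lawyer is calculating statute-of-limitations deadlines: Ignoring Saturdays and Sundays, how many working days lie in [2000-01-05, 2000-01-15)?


Start: 2000-01-05 (Wednesday)
End (exclusive): 2000-01-15 (Saturday)
Total calendar days: 10
Full weeks: 10 // 7 = 1 -> 5 weekdays
Remaining 3 days starting on Wednesday:
  Wed(w), Thu(w), Fri(w) -> 3 weekdays
Total business days: 5 + 3 = 8

8


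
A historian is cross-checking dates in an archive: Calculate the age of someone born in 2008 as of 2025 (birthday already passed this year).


Birth year: 2008
Current year: 2025
Age = current year - birth year
Age = 2025 - 2008 = 17

17


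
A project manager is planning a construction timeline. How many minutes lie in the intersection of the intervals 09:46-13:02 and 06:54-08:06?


Interval A: [586, 782] minutes from midnight
Interval B: [414, 486] minutes from midnight
Overlap start = max(586, 414) = 586
Overlap end = min(782, 486) = 486
End <= start, so the intervals do not overlap: 0 minutes

0


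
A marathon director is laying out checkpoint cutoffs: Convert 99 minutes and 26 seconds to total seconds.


Minutes: 99
Extra seconds: 26
Seconds per minute: 60
Minutes to seconds: 99 x 60 = 5940
Total: 5940 + 26 = 5966

5966


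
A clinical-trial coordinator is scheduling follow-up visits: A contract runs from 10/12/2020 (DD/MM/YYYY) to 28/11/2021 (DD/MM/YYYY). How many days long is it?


Start date: 2020-12-10
End date: 2021-11-28
Dec 2020: +22 days
Jan 2021: +31 days
Feb 2021: +28 days
... (9 more months)
Total: 353 days

353


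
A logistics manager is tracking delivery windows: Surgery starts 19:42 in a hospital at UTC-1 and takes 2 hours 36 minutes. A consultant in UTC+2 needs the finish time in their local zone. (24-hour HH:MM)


Start: 19:42 in UTC-1
Step 1 - add duration:
  minutes: 42 + 36 = 78 (carry 1h)
  hours: 19 + 2 + 1 = 22
  end in UTC-1: 22:18
Step 2 - convert UTC-1 -> UTC+2:
  offset difference: 2 - (-1) = 3 hours
  22 + (3) = 25 -> mod 24 = 1
Result: 01:18 in UTC+2

01:18


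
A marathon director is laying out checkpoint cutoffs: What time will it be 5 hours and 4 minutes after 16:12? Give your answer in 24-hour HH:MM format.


Start time: 16:12
Adding: 5 hours 4 minutes
Minutes: 12 + 4 = 16
Hours: 16 + 5 + 0 = 21
Result: 21:16

21:16


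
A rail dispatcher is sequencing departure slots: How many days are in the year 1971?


Year: 1971
Check leap year rules:
Divisible by 4? No
1971 is not a leap year
Days: 365

365


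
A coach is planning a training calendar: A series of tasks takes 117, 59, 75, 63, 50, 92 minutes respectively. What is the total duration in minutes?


Durations: 117, 59, 75, 63, 50, 92
Running sum: 117
+ 59 = 176
+ 75 = 251
+ 63 = 314
+ 50 = 364
+ 92 = 456
Total duration: 456 minutes
That is 7 hours and 36 minutes

456


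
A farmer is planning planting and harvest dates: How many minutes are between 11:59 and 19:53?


Start time: 11:59 = 719 minutes from midnight
End time: 19:53 = 1193 minutes from midnight
Difference: 1193 - 719 = 474 minutes
That is 7 hours and 54 minutes

474


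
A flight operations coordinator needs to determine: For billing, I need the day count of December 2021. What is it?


Month: December
Year: 2021
December is a 31-day month
Total: 31 days

31


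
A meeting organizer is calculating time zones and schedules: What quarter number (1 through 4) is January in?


Month: January (month 1)
Q1: January-March (months 1-3)
Q2: April-June (months 4-6)
Q3: July-September (months 7-9)
Q4: October-December (months 10-12)
Month 1 falls in Q1

1


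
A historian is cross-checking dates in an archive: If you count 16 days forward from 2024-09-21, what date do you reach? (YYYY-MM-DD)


Start: 2024-09-21
Adding 16 days
Days remaining in September: 9
After September: 7 days still to add
October 2024 has 31 days, need 7
Result: 2024-10-07

2024-10-07


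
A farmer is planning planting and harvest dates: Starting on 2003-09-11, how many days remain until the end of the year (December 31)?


Start: September 11, 2003
End: December 31, 2003
Days left in September: 19
October: 31
November: 30
December: 31
Sum of remaining months: 92
Total: 19 + 92 = 111

111


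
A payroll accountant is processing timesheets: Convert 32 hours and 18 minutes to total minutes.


Hours: 32
Extra minutes: 18
Minutes per hour: 60
Hours to minutes: 32 x 60 = 1920
Total: 1920 + 18 = 1938

1938


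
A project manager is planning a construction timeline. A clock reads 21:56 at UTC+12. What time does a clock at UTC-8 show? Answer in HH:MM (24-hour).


Local time: 21:56 at UTC+12 (offset 12h)
Target zone: UTC-8 (offset -8h)
Difference: -8 - (12) = -20 hours
Calculation: 21 + (-20) = 1
Result: 01:56

01:56


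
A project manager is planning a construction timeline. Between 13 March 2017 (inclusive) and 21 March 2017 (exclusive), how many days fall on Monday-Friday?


Start: 2017-03-13 (Monday)
End (exclusive): 2017-03-21 (Tuesday)
Total calendar days: 8
Full weeks: 8 // 7 = 1 -> 5 weekdays
Remaining 1 days starting on Monday:
  Mon(w) -> 1 weekdays
Total business days: 5 + 1 = 6

6


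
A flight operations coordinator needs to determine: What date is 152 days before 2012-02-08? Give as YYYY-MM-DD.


Start: 2012-02-08
Subtracting 152 days
Days already passed in February: 8
After going back through February: 144 more days to subtract
January 2012: 31 days, 113 remaining
December 2011: 31 days, 82 remaining
November 2011: 30 days, 52 remaining
October 2011: 31 days, 21 remaining
Result: 2011-09-09

2011-09-09


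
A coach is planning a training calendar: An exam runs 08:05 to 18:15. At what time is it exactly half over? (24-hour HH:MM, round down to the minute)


Start time: 08:05 = 485 minutes from midnight
End time: 18:15 = 1095 minutes from midnight
Sum: 485 + 1095 = 1580
Midpoint: 1580 / 2 = 790 minutes
Convert: 790 / 60 = 13 hours, 10 minutes
Result: 13:10

13:10


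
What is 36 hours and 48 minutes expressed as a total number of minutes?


Hours: 36
Minutes: 48
Convert hours to minutes: 36 x 60 = 2160
Add remaining minutes: 2160 + 48 = 2208

2208


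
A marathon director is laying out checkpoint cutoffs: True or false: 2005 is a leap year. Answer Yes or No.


Year: 2005
Divisible by 4? 2005 / 4 = 501.25 -> No
Not divisible by 4, so NOT a leap year

No


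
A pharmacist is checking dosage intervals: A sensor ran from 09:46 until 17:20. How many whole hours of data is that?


Start: 09:46
End: 17:20
Hour difference: 17 - 9 = 8 hours
Minute difference: 20 - 46 = -26 minutes
Total minutes: 454
Complete hours: 454 / 60 = 7 (remainder 34)

7


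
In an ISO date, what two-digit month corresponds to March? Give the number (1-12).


Calendar month order:
2. February
3. March <--
4. April
March is month number 3

3


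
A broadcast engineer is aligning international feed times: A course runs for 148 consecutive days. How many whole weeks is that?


Total days: 148
Days per week: 7
Division: 148 / 7 = 21 remainder 1
Complete weeks: 21
Remaining days: 1

21


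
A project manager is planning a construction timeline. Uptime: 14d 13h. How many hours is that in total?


Days: 14
Extra hours: 13
Hours per day: 24
Days to hours: 14 x 24 = 336
Total: 336 + 13 = 349

349


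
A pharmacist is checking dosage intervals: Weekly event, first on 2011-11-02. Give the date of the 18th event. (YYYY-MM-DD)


First occurrence: 2011-11-02 (occurrence 1)
Each occurrence is 7 days after the previous.
Occurrence 18 is 17 weeks after the first.
17 weeks = 119 days
2011-11-02 + 119 days = 2012-02-29

2012-02-29


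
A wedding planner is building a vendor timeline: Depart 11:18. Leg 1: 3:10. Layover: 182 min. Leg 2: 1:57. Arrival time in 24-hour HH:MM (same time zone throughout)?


Depart: 11:18
Leg 1: +190 min -> 14:28
Layover: +182 min -> 17:30
Leg 2: +117 min -> 19:27
Total travel: 489 minutes = 8h 9m
Arrival: 19:27

19:27


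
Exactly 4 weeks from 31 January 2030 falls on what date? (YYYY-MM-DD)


Start: 2030-01-31
Weeks to add: 4
Convert to days: 4 x 7 = 28 days
Add 28 days to 2030-01-31
Result: 2030-02-28

2030-02-28


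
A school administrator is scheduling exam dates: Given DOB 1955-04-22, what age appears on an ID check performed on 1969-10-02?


Birth: 1955-04-22
Reference: 1969-10-02
Year difference: 1969 - 1955 = 14
Has birthday (04-22) occurred by 10-02? Yes
Age in full years: 14

14


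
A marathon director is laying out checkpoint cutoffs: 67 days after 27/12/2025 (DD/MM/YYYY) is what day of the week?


Start: 2025-12-27 (Saturday)
Step 1 - find target date: add 67 days
  2025-12-27 + 67 days = 2026-03-04
Step 2 - day of week:
  67 mod 7 = 4
  Saturday + 4 days -> Wednesday
Result: Wednesday (2026-03-04)

Wednesday


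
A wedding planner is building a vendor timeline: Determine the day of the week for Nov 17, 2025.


Date: 2025-11-17
January 1, 2025 is a Wednesday
Day of year: 321
Offset from Jan 1: 320 days
320 mod 7 = 5
Result: Monday

Monday


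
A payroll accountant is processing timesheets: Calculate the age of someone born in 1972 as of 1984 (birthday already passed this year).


Birth year: 1972
Current year: 1984
Age = current year - birth year
Age = 1984 - 1972 = 12

12


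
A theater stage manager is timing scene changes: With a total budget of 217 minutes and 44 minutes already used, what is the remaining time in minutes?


Total budget: 217 minutes
Time used: 44 minutes
Remaining: 217 - 44 = 173 minutes
Percent used: 20.3%
Percent remaining: 79.7%

173


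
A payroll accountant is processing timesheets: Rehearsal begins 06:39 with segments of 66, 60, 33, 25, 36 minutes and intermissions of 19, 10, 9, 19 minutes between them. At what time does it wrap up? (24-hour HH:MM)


Start: 06:39 = 399 min from midnight
  after task 1 (66 min): 07:45
  after break (19 min): 08:04
  after task 2 (60 min): 09:04
  after break (10 min): 09:14
  after task 3 (33 min): 09:47
  after break (9 min): 09:56
  after task 4 (25 min): 10:21
  after break (19 min): 10:40
  after task 5 (36 min): 11:16
Total elapsed: 277 minutes
End time: 11:16

11:16


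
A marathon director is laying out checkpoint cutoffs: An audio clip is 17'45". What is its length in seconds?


Minutes: 17
Seconds: 45
Convert minutes to seconds: 17 x 60 = 1020
Add remaining seconds: 1020 + 45 = 1065

1065


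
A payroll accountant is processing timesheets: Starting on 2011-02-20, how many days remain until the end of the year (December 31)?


Start: February 20, 2011
End: December 31, 2011
Days left in February: 8
March: 31
April: 30
May: 31
June: 30
... plus remaining months
Sum of remaining months: 306
Total: 8 + 306 = 314

314


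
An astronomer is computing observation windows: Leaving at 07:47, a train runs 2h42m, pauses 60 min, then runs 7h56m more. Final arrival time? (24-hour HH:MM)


Depart: 07:47
Leg 1: +162 min -> 10:29
Layover: +60 min -> 11:29
Leg 2: +476 min -> 19:25
Total travel: 698 minutes = 11h 38m
Arrival: 19:25

19:25


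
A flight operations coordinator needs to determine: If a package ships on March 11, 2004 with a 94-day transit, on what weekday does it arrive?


Start: 2004-03-11 (Thursday)
Step 1 - find target date: add 94 days
  2004-03-11 + 94 days = 2004-06-13
Step 2 - day of week:
  94 mod 7 = 3
  Thursday + 3 days -> Sunday
Result: Sunday (2004-06-13)

Sunday


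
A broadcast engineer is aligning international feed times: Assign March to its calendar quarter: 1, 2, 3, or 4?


Month: March (month 3)
Q1: January-March (months 1-3)
Q2: April-June (months 4-6)
Q3: July-September (months 7-9)
Q4: October-December (months 10-12)
Month 3 falls in Q1

1


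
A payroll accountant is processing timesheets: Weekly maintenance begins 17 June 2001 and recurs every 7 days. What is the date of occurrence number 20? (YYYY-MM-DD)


First occurrence: 2001-06-17 (occurrence 1)
Each occurrence is 7 days after the previous.
Occurrence 20 is 19 weeks after the first.
19 weeks = 133 days
2001-06-17 + 133 days = 2001-10-28

2001-10-28


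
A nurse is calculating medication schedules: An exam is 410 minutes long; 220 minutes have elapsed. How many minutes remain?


Total budget: 410 minutes
Time used: 220 minutes
Remaining: 410 - 220 = 190 minutes
Percent used: 53.7%
Percent remaining: 46.3%

190


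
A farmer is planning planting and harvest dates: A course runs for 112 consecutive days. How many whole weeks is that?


Total days: 112
Days per week: 7
Division: 112 / 7 = 16 remainder 0
Complete weeks: 16
Remaining days: 0

16


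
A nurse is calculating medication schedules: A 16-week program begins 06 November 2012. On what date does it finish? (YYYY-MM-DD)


Start: 2012-11-06
Weeks to add: 16
Convert to days: 16 x 7 = 112 days
Add 112 days to 2012-11-06
Result: 2013-02-26

2013-02-26


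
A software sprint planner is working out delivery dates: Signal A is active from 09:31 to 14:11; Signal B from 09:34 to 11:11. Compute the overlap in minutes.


Interval A: [571, 851] minutes from midnight
Interval B: [574, 671] minutes from midnight
Overlap start = max(571, 574) = 574
Overlap end = min(851, 671) = 671
Overlap = 671 - 574 = 97 minutes

97


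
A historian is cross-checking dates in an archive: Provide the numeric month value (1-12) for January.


Calendar month order:
1. January <--
2. February
January is month number 1

1


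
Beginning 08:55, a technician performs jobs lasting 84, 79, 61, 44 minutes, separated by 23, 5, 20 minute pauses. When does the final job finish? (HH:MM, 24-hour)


Start: 08:55 = 535 min from midnight
  after task 1 (84 min): 10:19
  after break (23 min): 10:42
  after task 2 (79 min): 12:01
  after break (5 min): 12:06
  after task 3 (61 min): 13:07
  after break (20 min): 13:27
  after task 4 (44 min): 14:11
Total elapsed: 316 minutes
End time: 14:11

14:11
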